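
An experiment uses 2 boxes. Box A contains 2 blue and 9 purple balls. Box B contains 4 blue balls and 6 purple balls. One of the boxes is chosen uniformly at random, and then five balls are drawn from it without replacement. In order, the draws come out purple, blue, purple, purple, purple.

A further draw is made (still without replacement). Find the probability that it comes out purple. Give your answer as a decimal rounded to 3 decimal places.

Under each hypothesis, the probability of the observed sequence is: P(data | box A) = (9/11)(2/10)(8/9)(7/8)(6/7) = 0.10909; P(data | box B) = (6/10)(4/9)(5/8)(4/7)(3/6) = 0.047619.
Multiplying each by its prior: 1/2 · 0.10909 = 0.054545, 1/2 · 0.047619 = 0.02381; with total 0.078355.
Dividing through by the total gives posterior P(box A | data) = 0.69613, P(box B | data) = 0.30387.
Averaging over the posterior, P(purple next | data) = (5/6)(0.69613) + (2/5)(0.30387) = 0.70166.

0.702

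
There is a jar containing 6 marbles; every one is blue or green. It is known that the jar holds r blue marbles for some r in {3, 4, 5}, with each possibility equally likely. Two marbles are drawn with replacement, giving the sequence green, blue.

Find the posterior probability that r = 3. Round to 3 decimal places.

0.409

Compute the likelihood of the observed sequence for each case: P(data | r = 3) = (3/6)(3/6) = 1/4; P(data | r = 4) = (2/6)(4/6) = 2/9; P(data | r = 5) = (1/6)(5/6) = 5/36.
Weighting by the prior gives 1/3 · 1/4 = 1/12, 1/3 · 2/9 = 2/27, 1/3 · 5/36 = 5/108; with total 11/54.
Hence P(r = 3 | data) = (1/12) / (11/54) = 9/22.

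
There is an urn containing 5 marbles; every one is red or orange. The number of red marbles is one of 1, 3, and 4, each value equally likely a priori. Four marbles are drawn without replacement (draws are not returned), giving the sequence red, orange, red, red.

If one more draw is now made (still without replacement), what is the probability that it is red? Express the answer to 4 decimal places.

0.6667

Under each hypothesis, the probability of the observed sequence is: P(data | r = 1) = (1/5)(4/4)(0/3) = 0; P(data | r = 3) = (3/5)(2/4)(2/3)(1/2) = 1/10; P(data | r = 4) = (4/5)(1/4)(3/3)(2/2) = 1/5.
The prior-weighted likelihoods are 1/3 · 0 = 0, 1/3 · 1/10 = 1/30, 1/3 · 1/5 = 1/15; these sum to 1/10.
The posterior is then P(r = 1 | data) = 0, P(r = 3 | data) = 1/3, P(r = 4 | data) = 2/3.
So P(red next | data) = Σ P(red next | H) P(H | data) = (0)(1/3) + (1)(2/3) = 2/3.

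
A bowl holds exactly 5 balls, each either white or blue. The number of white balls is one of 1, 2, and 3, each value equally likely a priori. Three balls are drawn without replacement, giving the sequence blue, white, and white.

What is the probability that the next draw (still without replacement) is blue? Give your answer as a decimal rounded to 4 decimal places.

0.6667

For each hypothesis, P(data | H) works out to: P(data | r = 1) = (4/5)(1/4)(0/3) = 0; P(data | r = 2) = (3/5)(2/4)(1/3) = 1/10; P(data | r = 3) = (2/5)(3/4)(2/3) = 1/5.
The prior-weighted likelihoods are 1/3 · 0 = 0, 1/3 · 1/10 = 1/30, 1/3 · 1/5 = 1/15; with total 1/10.
The posterior is then P(r = 1 | data) = 0, P(r = 2 | data) = 1/3, P(r = 3 | data) = 2/3.
The predictive probability is P(blue next | data) = (1)(1/3) + (1/2)(2/3) = 2/3.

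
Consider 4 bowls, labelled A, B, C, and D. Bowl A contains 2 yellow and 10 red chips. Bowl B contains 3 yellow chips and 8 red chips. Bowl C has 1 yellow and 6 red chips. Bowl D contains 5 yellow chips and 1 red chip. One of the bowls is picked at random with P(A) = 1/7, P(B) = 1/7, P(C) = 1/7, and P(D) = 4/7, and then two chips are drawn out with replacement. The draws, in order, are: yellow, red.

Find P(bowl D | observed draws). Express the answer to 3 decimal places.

For each hypothesis, P(data | H) works out to: P(data | bowl A) = (2/12)(10/12) = 0.13889; P(data | bowl B) = (3/11)(8/11) = 0.19835; P(data | bowl C) = (1/7)(6/7) = 0.12245; P(data | bowl D) = (5/6)(1/6) = 0.13889.
Multiplying each by its prior: 1/7 · 0.13889 = 0.019841, 1/7 · 0.19835 = 0.028335, 1/7 · 0.12245 = 0.017493, 4/7 · 0.13889 = 0.079365; summing to 0.14503.
By Bayes' rule, P(bowl D | data) = (0.079365) / (0.14503) = 0.54722.

0.547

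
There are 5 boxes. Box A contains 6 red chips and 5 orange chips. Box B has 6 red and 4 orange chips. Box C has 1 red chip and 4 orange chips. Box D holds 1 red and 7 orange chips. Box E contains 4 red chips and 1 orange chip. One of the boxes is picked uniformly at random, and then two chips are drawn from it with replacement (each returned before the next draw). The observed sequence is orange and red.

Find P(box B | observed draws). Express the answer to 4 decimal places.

0.2616

For each hypothesis, P(data | H) works out to: P(data | box A) = (5/11)(6/11) = 0.24793; P(data | box B) = (4/10)(6/10) = 0.24; P(data | box C) = (4/5)(1/5) = 0.16; P(data | box D) = (7/8)(1/8) = 0.10938; P(data | box E) = (1/5)(4/5) = 0.16.
Multiplying each by its prior: 1/5 · 0.24793 = 0.049587, 1/5 · 0.24 = 0.048, 1/5 · 0.16 = 0.032, 1/5 · 0.10938 = 0.021875, 1/5 · 0.16 = 0.032; summing to 0.18346.
Hence P(box B | data) = (0.048) / (0.18346) = 0.26163.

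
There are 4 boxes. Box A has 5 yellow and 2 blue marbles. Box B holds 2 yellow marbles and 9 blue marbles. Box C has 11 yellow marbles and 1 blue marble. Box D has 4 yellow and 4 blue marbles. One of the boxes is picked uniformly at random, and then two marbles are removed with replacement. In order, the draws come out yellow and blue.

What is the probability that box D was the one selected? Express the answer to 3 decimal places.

The likelihood of the observed sequence under each hypothesis: P(data | box A) = (5/7)(2/7) = 0.20408; P(data | box B) = (2/11)(9/11) = 0.14876; P(data | box C) = (11/12)(1/12) = 0.076389; P(data | box D) = (4/8)(4/8) = 0.25.
The prior-weighted likelihoods are 1/4 · 0.20408 = 0.05102, 1/4 · 0.14876 = 0.03719, 1/4 · 0.076389 = 0.019097, 1/4 · 0.25 = 0.0625; these sum to 0.16981.
Hence P(box D | data) = (0.0625) / (0.16981) = 0.36806.

0.368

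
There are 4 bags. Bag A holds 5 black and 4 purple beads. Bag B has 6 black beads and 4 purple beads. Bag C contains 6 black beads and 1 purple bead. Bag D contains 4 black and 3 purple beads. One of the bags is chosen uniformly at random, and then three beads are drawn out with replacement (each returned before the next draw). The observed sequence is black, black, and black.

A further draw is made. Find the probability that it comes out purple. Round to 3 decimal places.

The likelihood of the observed sequence under each hypothesis: P(data | bag A) = (5/9)(5/9)(5/9) = 0.17147; P(data | bag B) = (6/10)(6/10)(6/10) = 0.216; P(data | bag C) = (6/7)(6/7)(6/7) = 0.62974; P(data | bag D) = (4/7)(4/7)(4/7) = 0.18659.
Multiplying each by its prior: 1/4 · 0.17147 = 0.042867, 1/4 · 0.216 = 0.054, 1/4 · 0.62974 = 0.15743, 1/4 · 0.18659 = 0.046647; summing to 0.30095.
Normalising, the posterior is P(bag A | data) = 0.14244, P(bag B | data) = 0.17943, P(bag C | data) = 0.52313, P(bag D | data) = 0.155.
Averaging over the posterior, P(purple next | data) = (4/9)(0.14244) + (2/5)(0.17943) + (1/7)(0.52313) + (3/7)(0.155) = 0.27624.

0.276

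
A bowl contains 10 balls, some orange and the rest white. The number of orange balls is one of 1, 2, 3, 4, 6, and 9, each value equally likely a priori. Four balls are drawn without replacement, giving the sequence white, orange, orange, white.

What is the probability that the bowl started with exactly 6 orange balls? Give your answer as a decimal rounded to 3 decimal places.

Compute the likelihood of the observed sequence for each case: P(data | r = 1) = (9/10)(1/9)(0/8) = 0; P(data | r = 2) = (8/10)(2/9)(1/8)(7/7) = 0.022222; P(data | r = 3) = (7/10)(3/9)(2/8)(6/7) = 0.05; P(data | r = 4) = (6/10)(4/9)(3/8)(5/7) = 0.071429; P(data | r = 6) = (4/10)(6/9)(5/8)(3/7) = 0.071429; P(data | r = 9) = (1/10)(9/9)(8/8)(0/7) = 0.
Weighting by the prior gives 1/6 · 0 = 0, 1/6 · 0.022222 = 0.0037037, 1/6 · 0.05 = 0.0083333, 1/6 · 0.071429 = 0.011905, 1/6 · 0.071429 = 0.011905, 1/6 · 0 = 0; these sum to 0.035847.
Hence P(r = 6 | data) = (0.011905) / (0.035847) = 0.3321.

0.332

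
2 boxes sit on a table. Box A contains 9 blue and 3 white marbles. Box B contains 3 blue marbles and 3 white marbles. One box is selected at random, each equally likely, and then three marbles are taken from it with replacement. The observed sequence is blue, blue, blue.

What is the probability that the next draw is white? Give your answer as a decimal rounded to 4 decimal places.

0.3071

The likelihood of the observed sequence under each hypothesis: P(data | box A) = (9/12)(9/12)(9/12) = 27/64; P(data | box B) = (3/6)(3/6)(3/6) = 1/8.
The prior-weighted likelihoods are 1/2 · 27/64 = 27/128, 1/2 · 1/8 = 1/16; with total 35/128.
Normalising, the posterior is P(box A | data) = 27/35, P(box B | data) = 8/35.
So P(white next | data) = Σ P(white next | H) P(H | data) = (1/4)(27/35) + (1/2)(8/35) = 43/140.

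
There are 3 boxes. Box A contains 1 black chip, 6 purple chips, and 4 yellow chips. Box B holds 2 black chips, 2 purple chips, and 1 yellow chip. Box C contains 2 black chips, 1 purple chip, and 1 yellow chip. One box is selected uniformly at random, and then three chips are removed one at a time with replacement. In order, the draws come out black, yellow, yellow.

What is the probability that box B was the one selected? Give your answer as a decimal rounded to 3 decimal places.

The likelihood of the observed sequence under each hypothesis: P(data | box A) = (1/11)(4/11)(4/11) = 0.012021; P(data | box B) = (2/5)(1/5)(1/5) = 0.016; P(data | box C) = (2/4)(1/4)(1/4) = 0.03125.
Weighting by the prior gives 1/3 · 0.012021 = 0.004007, 1/3 · 0.016 = 0.0053333, 1/3 · 0.03125 = 0.010417; these sum to 0.019757.
Hence P(box B | data) = (0.0053333) / (0.019757) = 0.26995.

0.270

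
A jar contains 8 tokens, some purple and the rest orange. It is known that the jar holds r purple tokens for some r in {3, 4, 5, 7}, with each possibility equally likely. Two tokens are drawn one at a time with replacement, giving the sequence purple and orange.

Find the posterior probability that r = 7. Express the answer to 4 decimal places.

For each hypothesis, P(data | H) works out to: P(data | r = 3) = (3/8)(5/8) = 15/64; P(data | r = 4) = (4/8)(4/8) = 1/4; P(data | r = 5) = (5/8)(3/8) = 15/64; P(data | r = 7) = (7/8)(1/8) = 7/64.
The prior-weighted likelihoods are 1/4 · 15/64 = 15/256, 1/4 · 1/4 = 1/16, 1/4 · 15/64 = 15/256, 1/4 · 7/64 = 7/256; summing to 53/256.
Hence P(r = 7 | data) = (7/256) / (53/256) = 7/53.

0.1321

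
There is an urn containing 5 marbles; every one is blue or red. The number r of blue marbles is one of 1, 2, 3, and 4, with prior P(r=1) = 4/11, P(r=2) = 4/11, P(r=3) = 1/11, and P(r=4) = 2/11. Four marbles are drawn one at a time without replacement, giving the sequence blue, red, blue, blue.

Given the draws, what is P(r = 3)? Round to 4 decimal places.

0.2000

Under each hypothesis, the probability of the observed sequence is: P(data | r = 1) = (1/5)(4/4)(0/3) = 0; P(data | r = 2) = (2/5)(3/4)(1/3)(0/2) = 0; P(data | r = 3) = (3/5)(2/4)(2/3)(1/2) = 1/10; P(data | r = 4) = (4/5)(1/4)(3/3)(2/2) = 1/5.
Weighting by the prior gives 4/11 · 0 = 0, 4/11 · 0 = 0, 1/11 · 1/10 = 1/110, 2/11 · 1/5 = 2/55; these sum to 1/22.
Therefore the posterior P(r = 3 | data) = (1/110) / (1/22) = 1/5.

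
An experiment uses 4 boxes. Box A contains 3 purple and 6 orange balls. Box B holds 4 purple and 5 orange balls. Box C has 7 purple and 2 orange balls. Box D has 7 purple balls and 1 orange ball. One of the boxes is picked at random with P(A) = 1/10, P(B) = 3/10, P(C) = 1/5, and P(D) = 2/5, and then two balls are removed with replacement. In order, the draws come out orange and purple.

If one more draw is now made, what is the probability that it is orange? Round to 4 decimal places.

Compute the likelihood of the observed sequence for each case: P(data | box A) = (6/9)(3/9) = 0.22222; P(data | box B) = (5/9)(4/9) = 0.24691; P(data | box C) = (2/9)(7/9) = 0.17284; P(data | box D) = (1/8)(7/8) = 0.10938.
The prior-weighted likelihoods are 1/10 · 0.22222 = 0.022222, 3/10 · 0.24691 = 0.074074, 1/5 · 0.17284 = 0.034568, 2/5 · 0.10938 = 0.04375; these sum to 0.17461.
Dividing through by the total gives posterior P(box A | data) = 0.12726, P(box B | data) = 0.42422, P(box C | data) = 0.19797, P(box D | data) = 0.25055.
So P(orange next | data) = Σ P(orange next | H) P(H | data) = (2/3)(0.12726) + (5/9)(0.42422) + (2/9)(0.19797) + (1/8)(0.25055) = 0.39583.

0.3958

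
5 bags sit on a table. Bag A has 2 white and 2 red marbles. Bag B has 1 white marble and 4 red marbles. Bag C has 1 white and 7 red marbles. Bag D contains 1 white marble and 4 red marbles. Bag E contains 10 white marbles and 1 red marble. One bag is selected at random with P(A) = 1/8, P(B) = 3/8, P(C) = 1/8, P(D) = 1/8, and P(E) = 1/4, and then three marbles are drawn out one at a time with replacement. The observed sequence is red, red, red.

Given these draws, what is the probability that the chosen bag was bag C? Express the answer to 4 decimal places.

0.2355

Under each hypothesis, the probability of the observed sequence is: P(data | bag A) = (2/4)(2/4)(2/4) = 0.125; P(data | bag B) = (4/5)(4/5)(4/5) = 0.512; P(data | bag C) = (7/8)(7/8)(7/8) = 0.66992; P(data | bag D) = (4/5)(4/5)(4/5) = 0.512; P(data | bag E) = (1/11)(1/11)(1/11) = 0.00075131.
Weighting by the prior gives 1/8 · 0.125 = 0.015625, 3/8 · 0.512 = 0.192, 1/8 · 0.66992 = 0.08374, 1/8 · 0.512 = 0.064, 1/4 · 0.00075131 = 0.00018783; with total 0.35555.
So P(bag C | data) = (0.08374) / (0.35555) = 0.23552.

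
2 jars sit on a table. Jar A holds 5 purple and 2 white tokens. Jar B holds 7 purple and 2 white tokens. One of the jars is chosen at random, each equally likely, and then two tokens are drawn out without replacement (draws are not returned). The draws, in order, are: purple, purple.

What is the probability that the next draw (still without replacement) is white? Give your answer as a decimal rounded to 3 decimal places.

0.337

Under each hypothesis, the probability of the observed sequence is: P(data | jar A) = (5/7)(4/6) = 10/21; P(data | jar B) = (7/9)(6/8) = 7/12.
Multiplying each by its prior: 1/2 · 10/21 = 5/21, 1/2 · 7/12 = 7/24; summing to 89/168.
Normalising, the posterior is P(jar A | data) = 40/89, P(jar B | data) = 49/89.
Averaging over the posterior, P(white next | data) = (2/5)(40/89) + (2/7)(49/89) = 30/89.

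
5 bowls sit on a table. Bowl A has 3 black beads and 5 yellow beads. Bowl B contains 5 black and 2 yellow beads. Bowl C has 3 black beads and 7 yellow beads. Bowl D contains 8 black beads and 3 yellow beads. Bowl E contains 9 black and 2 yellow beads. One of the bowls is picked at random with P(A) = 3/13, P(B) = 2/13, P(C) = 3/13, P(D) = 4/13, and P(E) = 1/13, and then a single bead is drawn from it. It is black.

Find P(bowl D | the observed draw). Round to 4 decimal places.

0.4051

Compute the likelihood of this draw for each case: P(data | bowl A) = (3/8) = 0.375; P(data | bowl B) = (5/7) = 0.71429; P(data | bowl C) = (3/10) = 0.3; P(data | bowl D) = (8/11) = 0.72727; P(data | bowl E) = (9/11) = 0.81818.
The prior-weighted likelihoods are 3/13 · 0.375 = 0.086538, 2/13 · 0.71429 = 0.10989, 3/13 · 0.3 = 0.069231, 4/13 · 0.72727 = 0.22378, 1/13 · 0.81818 = 0.062937; with total 0.55237.
Therefore the posterior P(bowl D | data) = (0.22378) / (0.55237) = 0.40512.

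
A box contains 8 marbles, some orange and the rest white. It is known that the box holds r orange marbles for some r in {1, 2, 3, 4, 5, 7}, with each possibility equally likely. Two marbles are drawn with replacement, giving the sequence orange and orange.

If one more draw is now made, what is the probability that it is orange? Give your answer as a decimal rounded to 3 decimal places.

0.683

The likelihood of the observed sequence under each hypothesis: P(data | r = 1) = (1/8)(1/8) = 1/64; P(data | r = 2) = (2/8)(2/8) = 1/16; P(data | r = 3) = (3/8)(3/8) = 9/64; P(data | r = 4) = (4/8)(4/8) = 1/4; P(data | r = 5) = (5/8)(5/8) = 25/64; P(data | r = 7) = (7/8)(7/8) = 49/64.
Multiplying each by its prior: 1/6 · 1/64 = 1/384, 1/6 · 1/16 = 1/96, 1/6 · 9/64 = 3/128, 1/6 · 1/4 = 1/24, 1/6 · 25/64 = 25/384, 1/6 · 49/64 = 49/384; summing to 13/48.
The posterior is then P(r = 1 | data) = 1/104, P(r = 2 | data) = 1/26, P(r = 3 | data) = 9/104, P(r = 4 | data) = 2/13, P(r = 5 | data) = 25/104, P(r = 7 | data) = 49/104.
Averaging over the posterior, P(orange next | data) = (1/8)(1/104) + (1/4)(1/26) + (3/8)(9/104) + (1/2)(2/13) + (5/8)(25/104) + (7/8)(49/104) = 71/104.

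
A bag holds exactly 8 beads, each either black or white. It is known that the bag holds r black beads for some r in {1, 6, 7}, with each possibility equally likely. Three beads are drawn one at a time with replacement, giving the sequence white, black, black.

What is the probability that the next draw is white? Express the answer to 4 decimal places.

Compute the likelihood of the observed sequence for each case: P(data | r = 1) = (7/8)(1/8)(1/8) = 0.013672; P(data | r = 6) = (2/8)(6/8)(6/8) = 0.14062; P(data | r = 7) = (1/8)(7/8)(7/8) = 0.095703.
Multiplying each by its prior: 1/3 · 0.013672 = 0.0045573, 1/3 · 0.14062 = 0.046875, 1/3 · 0.095703 = 0.031901; these sum to 0.083333.
Dividing through by the total gives posterior P(r = 1 | data) = 0.054688, P(r = 6 | data) = 0.5625, P(r = 7 | data) = 0.38281.
The predictive probability is P(white next | data) = (7/8)(0.054688) + (1/4)(0.5625) + (1/8)(0.38281) = 0.23633.

0.2363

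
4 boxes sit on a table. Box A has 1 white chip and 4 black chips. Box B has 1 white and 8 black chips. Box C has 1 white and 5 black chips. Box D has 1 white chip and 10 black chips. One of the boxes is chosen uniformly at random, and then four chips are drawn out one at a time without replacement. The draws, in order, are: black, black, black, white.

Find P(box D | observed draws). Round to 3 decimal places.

0.160

For each hypothesis, P(data | H) works out to: P(data | box A) = (4/5)(3/4)(2/3)(1/2) = 0.2; P(data | box B) = (8/9)(7/8)(6/7)(1/6) = 0.11111; P(data | box C) = (5/6)(4/5)(3/4)(1/3) = 0.16667; P(data | box D) = (10/11)(9/10)(8/9)(1/8) = 0.090909.
Weighting by the prior gives 1/4 · 0.2 = 0.05, 1/4 · 0.11111 = 0.027778, 1/4 · 0.16667 = 0.041667, 1/4 · 0.090909 = 0.022727; these sum to 0.14217.
Hence P(box D | data) = (0.022727) / (0.14217) = 0.15986.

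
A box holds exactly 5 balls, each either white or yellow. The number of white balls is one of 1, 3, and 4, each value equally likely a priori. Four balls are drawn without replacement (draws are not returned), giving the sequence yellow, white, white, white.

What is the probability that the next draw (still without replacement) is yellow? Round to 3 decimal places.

0.333

Under each hypothesis, the probability of the observed sequence is: P(data | r = 1) = (4/5)(1/4)(0/3) = 0; P(data | r = 3) = (2/5)(3/4)(2/3)(1/2) = 1/10; P(data | r = 4) = (1/5)(4/4)(3/3)(2/2) = 1/5.
Multiplying each by its prior: 1/3 · 0 = 0, 1/3 · 1/10 = 1/30, 1/3 · 1/5 = 1/15; with total 1/10.
The posterior is then P(r = 1 | data) = 0, P(r = 3 | data) = 1/3, P(r = 4 | data) = 2/3.
Averaging over the posterior, P(yellow next | data) = (1)(1/3) + (0)(2/3) = 1/3.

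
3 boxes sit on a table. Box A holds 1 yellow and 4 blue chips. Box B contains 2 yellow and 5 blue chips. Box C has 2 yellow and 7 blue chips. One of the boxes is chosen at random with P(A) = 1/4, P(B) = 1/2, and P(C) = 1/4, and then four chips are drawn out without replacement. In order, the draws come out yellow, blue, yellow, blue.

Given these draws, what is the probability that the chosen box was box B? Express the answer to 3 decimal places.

0.774

For each hypothesis, P(data | H) works out to: P(data | box A) = (1/5)(4/4)(0/3) = 0; P(data | box B) = (2/7)(5/6)(1/5)(4/4) = 0.047619; P(data | box C) = (2/9)(7/8)(1/7)(6/6) = 0.027778.
Multiplying each by its prior: 1/4 · 0 = 0, 1/2 · 0.047619 = 0.02381, 1/4 · 0.027778 = 0.0069444; these sum to 0.030754.
So P(box B | data) = (0.02381) / (0.030754) = 0.77419.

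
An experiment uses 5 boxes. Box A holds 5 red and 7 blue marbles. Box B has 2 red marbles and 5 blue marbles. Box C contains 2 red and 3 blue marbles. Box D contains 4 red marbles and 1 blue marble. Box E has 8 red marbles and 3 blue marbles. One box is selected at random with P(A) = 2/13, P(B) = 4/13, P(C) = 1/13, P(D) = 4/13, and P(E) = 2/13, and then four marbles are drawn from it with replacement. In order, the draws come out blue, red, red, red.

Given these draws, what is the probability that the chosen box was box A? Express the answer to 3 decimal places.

Compute the likelihood of the observed sequence for each case: P(data | box A) = (7/12)(5/12)(5/12)(5/12) = 0.042197; P(data | box B) = (5/7)(2/7)(2/7)(2/7) = 0.01666; P(data | box C) = (3/5)(2/5)(2/5)(2/5) = 0.0384; P(data | box D) = (1/5)(4/5)(4/5)(4/5) = 0.1024; P(data | box E) = (3/11)(8/11)(8/11)(8/11) = 0.10491.
Weighting by the prior gives 2/13 · 0.042197 = 0.0064919, 4/13 · 0.01666 = 0.0051261, 1/13 · 0.0384 = 0.0029538, 4/13 · 0.1024 = 0.031508, 2/13 · 0.10491 = 0.01614; with total 0.06222.
Hence P(box A | data) = (0.0064919) / (0.06222) = 0.10434.

0.104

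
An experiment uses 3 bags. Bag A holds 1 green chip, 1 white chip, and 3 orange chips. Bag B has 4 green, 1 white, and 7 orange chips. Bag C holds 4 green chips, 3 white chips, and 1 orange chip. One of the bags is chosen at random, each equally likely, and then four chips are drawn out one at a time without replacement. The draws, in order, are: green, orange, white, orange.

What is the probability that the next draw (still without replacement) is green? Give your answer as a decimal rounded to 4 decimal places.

For each hypothesis, P(data | H) works out to: P(data | bag A) = (1/5)(3/4)(1/3)(2/2) = 0.05; P(data | bag B) = (4/12)(7/11)(1/10)(6/9) = 0.014141; P(data | bag C) = (4/8)(1/7)(3/6)(0/5) = 0.
Weighting by the prior gives 1/3 · 0.05 = 0.016667, 1/3 · 0.014141 = 0.0047138, 1/3 · 0 = 0; with total 0.02138.
Normalising, the posterior is P(bag A | data) = 0.77953, P(bag B | data) = 0.22047, P(bag C | data) = 0.
Averaging over the posterior, P(green next | data) = (0)(0.77953) + (3/8)(0.22047) = 0.082677.

0.0827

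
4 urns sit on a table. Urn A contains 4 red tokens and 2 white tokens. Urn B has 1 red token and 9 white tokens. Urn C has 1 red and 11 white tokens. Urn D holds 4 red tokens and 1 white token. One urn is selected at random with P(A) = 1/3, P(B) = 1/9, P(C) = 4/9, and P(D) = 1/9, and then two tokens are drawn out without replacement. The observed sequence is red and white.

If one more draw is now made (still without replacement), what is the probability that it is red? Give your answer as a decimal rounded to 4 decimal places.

Under each hypothesis, the probability of the observed sequence is: P(data | urn A) = (4/6)(2/5) = 4/15; P(data | urn B) = (1/10)(9/9) = 1/10; P(data | urn C) = (1/12)(11/11) = 1/12; P(data | urn D) = (4/5)(1/4) = 1/5.
The prior-weighted likelihoods are 1/3 · 4/15 = 4/45, 1/9 · 1/10 = 1/90, 4/9 · 1/12 = 1/27, 1/9 · 1/5 = 1/45; summing to 43/270.
Dividing through by the total gives posterior P(urn A | data) = 24/43, P(urn B | data) = 3/43, P(urn C | data) = 10/43, P(urn D | data) = 6/43.
The predictive probability is P(red next | data) = (3/4)(24/43) + (0)(3/43) + (0)(10/43) + (1)(6/43) = 24/43.

0.5581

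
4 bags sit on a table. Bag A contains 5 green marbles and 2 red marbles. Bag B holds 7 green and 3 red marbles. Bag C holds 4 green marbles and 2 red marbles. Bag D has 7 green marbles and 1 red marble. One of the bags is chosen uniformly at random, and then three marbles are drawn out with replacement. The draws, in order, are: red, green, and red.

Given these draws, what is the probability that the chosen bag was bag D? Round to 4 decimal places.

0.0654

For each hypothesis, P(data | H) works out to: P(data | bag A) = (2/7)(5/7)(2/7) = 0.058309; P(data | bag B) = (3/10)(7/10)(3/10) = 0.063; P(data | bag C) = (2/6)(4/6)(2/6) = 0.074074; P(data | bag D) = (1/8)(7/8)(1/8) = 0.013672.
Weighting by the prior gives 1/4 · 0.058309 = 0.014577, 1/4 · 0.063 = 0.01575, 1/4 · 0.074074 = 0.018519, 1/4 · 0.013672 = 0.003418; these sum to 0.052264.
So P(bag D | data) = (0.003418) / (0.052264) = 0.065398.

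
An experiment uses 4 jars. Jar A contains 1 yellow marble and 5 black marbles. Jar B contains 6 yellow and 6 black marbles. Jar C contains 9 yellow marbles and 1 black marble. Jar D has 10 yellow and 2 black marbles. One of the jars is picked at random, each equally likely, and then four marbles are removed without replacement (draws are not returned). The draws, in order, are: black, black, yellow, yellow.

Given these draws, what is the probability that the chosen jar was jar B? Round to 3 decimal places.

Under each hypothesis, the probability of the observed sequence is: P(data | jar A) = (5/6)(4/5)(1/4)(0/3) = 0; P(data | jar B) = (6/12)(5/11)(6/10)(5/9) = 5/66; P(data | jar C) = (1/10)(0/9) = 0; P(data | jar D) = (2/12)(1/11)(10/10)(9/9) = 1/66.
Weighting by the prior gives 1/4 · 0 = 0, 1/4 · 5/66 = 5/264, 1/4 · 0 = 0, 1/4 · 1/66 = 1/264; with total 1/44.
Therefore the posterior P(jar B | data) = (5/264) / (1/44) = 5/6.

0.833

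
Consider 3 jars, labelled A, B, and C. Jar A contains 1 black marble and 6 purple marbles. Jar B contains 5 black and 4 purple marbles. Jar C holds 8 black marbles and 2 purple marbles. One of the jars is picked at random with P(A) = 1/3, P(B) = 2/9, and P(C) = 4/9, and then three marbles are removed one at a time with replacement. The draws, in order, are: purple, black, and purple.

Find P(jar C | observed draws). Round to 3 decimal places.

Compute the likelihood of the observed sequence for each case: P(data | jar A) = (6/7)(1/7)(6/7) = 0.10496; P(data | jar B) = (4/9)(5/9)(4/9) = 0.10974; P(data | jar C) = (2/10)(8/10)(2/10) = 0.032.
Weighting by the prior gives 1/3 · 0.10496 = 0.034985, 2/9 · 0.10974 = 0.024387, 4/9 · 0.032 = 0.014222; these sum to 0.073594.
By Bayes' rule, P(jar C | data) = (0.014222) / (0.073594) = 0.19325.

0.193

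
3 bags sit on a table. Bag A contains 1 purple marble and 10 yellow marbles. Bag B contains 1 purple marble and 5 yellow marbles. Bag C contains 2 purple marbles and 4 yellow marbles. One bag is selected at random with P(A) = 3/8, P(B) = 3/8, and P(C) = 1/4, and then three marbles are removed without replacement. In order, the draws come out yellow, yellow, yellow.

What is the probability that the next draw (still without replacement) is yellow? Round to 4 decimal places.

The likelihood of the observed sequence under each hypothesis: P(data | bag A) = (10/11)(9/10)(8/9) = 8/11; P(data | bag B) = (5/6)(4/5)(3/4) = 1/2; P(data | bag C) = (4/6)(3/5)(2/4) = 1/5.
Multiplying each by its prior: 3/8 · 8/11 = 3/11, 3/8 · 1/2 = 3/16, 1/4 · 1/5 = 1/20; these sum to 449/880.
Normalising, the posterior is P(bag A | data) = 0.53452, P(bag B | data) = 0.36748, P(bag C | data) = 0.097996.
The predictive probability is P(yellow next | data) = (7/8)(0.53452) + (2/3)(0.36748) + (1/3)(0.097996) = 0.74536.

0.7454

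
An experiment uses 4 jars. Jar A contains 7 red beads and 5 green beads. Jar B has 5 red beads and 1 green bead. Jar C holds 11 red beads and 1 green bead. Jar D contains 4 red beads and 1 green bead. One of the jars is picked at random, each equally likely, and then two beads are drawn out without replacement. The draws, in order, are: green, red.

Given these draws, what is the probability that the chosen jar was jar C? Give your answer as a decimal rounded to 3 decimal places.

The likelihood of the observed sequence under each hypothesis: P(data | jar A) = (5/12)(7/11) = 35/132; P(data | jar B) = (1/6)(5/5) = 1/6; P(data | jar C) = (1/12)(11/11) = 1/12; P(data | jar D) = (1/5)(4/4) = 1/5.
The prior-weighted likelihoods are 1/4 · 35/132 = 35/528, 1/4 · 1/6 = 1/24, 1/4 · 1/12 = 1/48, 1/4 · 1/5 = 1/20; with total 59/330.
Hence P(jar C | data) = (1/48) / (59/330) = 55/472.

0.117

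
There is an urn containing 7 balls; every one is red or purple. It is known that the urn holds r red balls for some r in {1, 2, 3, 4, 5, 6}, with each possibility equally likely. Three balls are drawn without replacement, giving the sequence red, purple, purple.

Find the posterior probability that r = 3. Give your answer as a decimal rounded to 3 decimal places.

0.257

Under each hypothesis, the probability of the observed sequence is: P(data | r = 1) = (1/7)(6/6)(5/5) = 1/7; P(data | r = 2) = (2/7)(5/6)(4/5) = 4/21; P(data | r = 3) = (3/7)(4/6)(3/5) = 6/35; P(data | r = 4) = (4/7)(3/6)(2/5) = 4/35; P(data | r = 5) = (5/7)(2/6)(1/5) = 1/21; P(data | r = 6) = (6/7)(1/6)(0/5) = 0.
Weighting by the prior gives 1/6 · 1/7 = 1/42, 1/6 · 4/21 = 2/63, 1/6 · 6/35 = 1/35, 1/6 · 4/35 = 2/105, 1/6 · 1/21 = 1/126, 1/6 · 0 = 0; summing to 1/9.
By Bayes' rule, P(r = 3 | data) = (1/35) / (1/9) = 9/35.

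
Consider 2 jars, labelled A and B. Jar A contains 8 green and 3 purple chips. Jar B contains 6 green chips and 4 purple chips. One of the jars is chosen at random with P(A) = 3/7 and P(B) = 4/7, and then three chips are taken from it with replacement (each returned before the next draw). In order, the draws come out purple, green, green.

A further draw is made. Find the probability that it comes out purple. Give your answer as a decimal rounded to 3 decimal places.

0.345

For each hypothesis, P(data | H) works out to: P(data | jar A) = (3/11)(8/11)(8/11) = 0.14425; P(data | jar B) = (4/10)(6/10)(6/10) = 0.144.
Weighting by the prior gives 3/7 · 0.14425 = 0.061822, 4/7 · 0.144 = 0.082286; these sum to 0.14411.
Normalising, the posterior is P(jar A | data) = 0.429, P(jar B | data) = 0.571.
So P(purple next | data) = Σ P(purple next | H) P(H | data) = (3/11)(0.429) + (2/5)(0.571) = 0.3454.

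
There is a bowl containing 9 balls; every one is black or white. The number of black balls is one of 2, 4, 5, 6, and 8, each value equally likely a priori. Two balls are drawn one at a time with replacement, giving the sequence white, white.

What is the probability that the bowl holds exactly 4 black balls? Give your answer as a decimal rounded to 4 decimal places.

0.2500

Compute the likelihood of the observed sequence for each case: P(data | r = 2) = (7/9)(7/9) = 49/81; P(data | r = 4) = (5/9)(5/9) = 25/81; P(data | r = 5) = (4/9)(4/9) = 16/81; P(data | r = 6) = (3/9)(3/9) = 1/9; P(data | r = 8) = (1/9)(1/9) = 1/81.
Weighting by the prior gives 1/5 · 49/81 = 49/405, 1/5 · 25/81 = 5/81, 1/5 · 16/81 = 16/405, 1/5 · 1/9 = 1/45, 1/5 · 1/81 = 1/405; with total 20/81.
By Bayes' rule, P(r = 4 | data) = (5/81) / (20/81) = 1/4.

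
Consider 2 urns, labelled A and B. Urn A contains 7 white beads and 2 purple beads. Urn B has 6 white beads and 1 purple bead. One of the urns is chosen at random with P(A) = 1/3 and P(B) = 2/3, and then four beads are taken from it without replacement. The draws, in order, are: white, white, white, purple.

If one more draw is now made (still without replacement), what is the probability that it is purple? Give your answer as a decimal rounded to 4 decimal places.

Under each hypothesis, the probability of the observed sequence is: P(data | urn A) = (7/9)(6/8)(5/7)(2/6) = 5/36; P(data | urn B) = (6/7)(5/6)(4/5)(1/4) = 1/7.
The prior-weighted likelihoods are 1/3 · 5/36 = 5/108, 2/3 · 1/7 = 2/21; with total 107/756.
Normalising, the posterior is P(urn A | data) = 35/107, P(urn B | data) = 72/107.
The predictive probability is P(purple next | data) = (1/5)(35/107) + (0)(72/107) = 7/107.

0.0654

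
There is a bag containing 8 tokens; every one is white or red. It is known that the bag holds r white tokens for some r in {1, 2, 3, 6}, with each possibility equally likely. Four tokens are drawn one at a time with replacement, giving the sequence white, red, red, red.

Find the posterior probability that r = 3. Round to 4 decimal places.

0.3130

Under each hypothesis, the probability of the observed sequence is: P(data | r = 1) = (1/8)(7/8)(7/8)(7/8) = 0.08374; P(data | r = 2) = (2/8)(6/8)(6/8)(6/8) = 0.10547; P(data | r = 3) = (3/8)(5/8)(5/8)(5/8) = 0.091553; P(data | r = 6) = (6/8)(2/8)(2/8)(2/8) = 0.011719.
Multiplying each by its prior: 1/4 · 0.08374 = 0.020935, 1/4 · 0.10547 = 0.026367, 1/4 · 0.091553 = 0.022888, 1/4 · 0.011719 = 0.0029297; summing to 0.07312.
Therefore the posterior P(r = 3 | data) = (0.022888) / (0.07312) = 0.31302.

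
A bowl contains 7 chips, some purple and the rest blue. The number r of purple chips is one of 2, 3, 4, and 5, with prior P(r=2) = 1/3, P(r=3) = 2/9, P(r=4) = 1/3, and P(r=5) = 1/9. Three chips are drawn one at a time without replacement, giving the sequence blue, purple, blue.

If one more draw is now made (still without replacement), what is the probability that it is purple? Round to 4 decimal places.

For each hypothesis, P(data | H) works out to: P(data | r = 2) = (5/7)(2/6)(4/5) = 4/21; P(data | r = 3) = (4/7)(3/6)(3/5) = 6/35; P(data | r = 4) = (3/7)(4/6)(2/5) = 4/35; P(data | r = 5) = (2/7)(5/6)(1/5) = 1/21.
The prior-weighted likelihoods are 1/3 · 4/21 = 4/63, 2/9 · 6/35 = 4/105, 1/3 · 4/35 = 4/105, 1/9 · 1/21 = 1/189; summing to 137/945.
The posterior is then P(r = 2 | data) = 60/137, P(r = 3 | data) = 36/137, P(r = 4 | data) = 36/137, P(r = 5 | data) = 5/137.
So P(purple next | data) = Σ P(purple next | H) P(H | data) = (1/4)(60/137) + (1/2)(36/137) + (3/4)(36/137) + (1)(5/137) = 65/137.

0.4745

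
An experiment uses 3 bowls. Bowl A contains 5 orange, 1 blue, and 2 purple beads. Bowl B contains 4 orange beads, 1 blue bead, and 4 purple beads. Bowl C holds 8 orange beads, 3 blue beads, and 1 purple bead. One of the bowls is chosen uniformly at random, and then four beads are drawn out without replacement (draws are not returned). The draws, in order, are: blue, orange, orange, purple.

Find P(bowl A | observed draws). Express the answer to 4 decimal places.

0.4424

For each hypothesis, P(data | H) works out to: P(data | bowl A) = (1/8)(5/7)(4/6)(2/5) = 0.02381; P(data | bowl B) = (1/9)(4/8)(3/7)(4/6) = 0.015873; P(data | bowl C) = (3/12)(8/11)(7/10)(1/9) = 0.014141.
The prior-weighted likelihoods are 1/3 · 0.02381 = 0.0079365, 1/3 · 0.015873 = 0.005291, 1/3 · 0.014141 = 0.0047138; summing to 0.017941.
So P(bowl A | data) = (0.0079365) / (0.017941) = 0.44236.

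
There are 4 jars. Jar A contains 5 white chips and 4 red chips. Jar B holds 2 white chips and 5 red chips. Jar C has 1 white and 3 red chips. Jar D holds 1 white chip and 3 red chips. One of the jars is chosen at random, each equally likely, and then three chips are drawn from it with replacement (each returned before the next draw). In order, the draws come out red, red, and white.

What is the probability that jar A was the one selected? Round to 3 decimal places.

0.204

The likelihood of the observed sequence under each hypothesis: P(data | jar A) = (4/9)(4/9)(5/9) = 0.10974; P(data | jar B) = (5/7)(5/7)(2/7) = 0.14577; P(data | jar C) = (3/4)(3/4)(1/4) = 0.14062; P(data | jar D) = (3/4)(3/4)(1/4) = 0.14062.
Multiplying each by its prior: 1/4 · 0.10974 = 0.027435, 1/4 · 0.14577 = 0.036443, 1/4 · 0.14062 = 0.035156, 1/4 · 0.14062 = 0.035156; with total 0.13419.
Therefore the posterior P(jar A | data) = (0.027435) / (0.13419) = 0.20445.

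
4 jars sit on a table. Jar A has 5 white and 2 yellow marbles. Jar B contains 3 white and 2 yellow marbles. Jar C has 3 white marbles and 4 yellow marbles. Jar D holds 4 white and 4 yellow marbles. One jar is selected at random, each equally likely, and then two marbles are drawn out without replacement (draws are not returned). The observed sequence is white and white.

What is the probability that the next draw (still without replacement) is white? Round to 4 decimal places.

The likelihood of the observed sequence under each hypothesis: P(data | jar A) = (5/7)(4/6) = 10/21; P(data | jar B) = (3/5)(2/4) = 3/10; P(data | jar C) = (3/7)(2/6) = 1/7; P(data | jar D) = (4/8)(3/7) = 3/14.
Multiplying each by its prior: 1/4 · 10/21 = 5/42, 1/4 · 3/10 = 3/40, 1/4 · 1/7 = 1/28, 1/4 · 3/14 = 3/56; these sum to 17/60.
Normalising, the posterior is P(jar A | data) = 50/119, P(jar B | data) = 9/34, P(jar C | data) = 15/119, P(jar D | data) = 45/238.
Averaging over the posterior, P(white next | data) = (3/5)(50/119) + (1/3)(9/34) + (1/5)(15/119) + (1/3)(45/238) = 3/7.

0.4286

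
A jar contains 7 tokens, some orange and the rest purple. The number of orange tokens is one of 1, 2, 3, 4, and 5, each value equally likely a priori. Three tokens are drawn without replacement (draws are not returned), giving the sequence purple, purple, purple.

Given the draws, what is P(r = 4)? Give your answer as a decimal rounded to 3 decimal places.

Under each hypothesis, the probability of the observed sequence is: P(data | r = 1) = (6/7)(5/6)(4/5) = 4/7; P(data | r = 2) = (5/7)(4/6)(3/5) = 2/7; P(data | r = 3) = (4/7)(3/6)(2/5) = 4/35; P(data | r = 4) = (3/7)(2/6)(1/5) = 1/35; P(data | r = 5) = (2/7)(1/6)(0/5) = 0.
Weighting by the prior gives 1/5 · 4/7 = 4/35, 1/5 · 2/7 = 2/35, 1/5 · 4/35 = 4/175, 1/5 · 1/35 = 1/175, 1/5 · 0 = 0; summing to 1/5.
So P(r = 4 | data) = (1/175) / (1/5) = 1/35.

0.029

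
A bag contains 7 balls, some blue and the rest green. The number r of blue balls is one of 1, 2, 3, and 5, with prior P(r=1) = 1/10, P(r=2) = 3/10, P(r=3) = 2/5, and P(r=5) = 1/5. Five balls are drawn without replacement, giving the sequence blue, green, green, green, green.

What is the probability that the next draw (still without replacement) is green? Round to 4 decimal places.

The likelihood of the observed sequence under each hypothesis: P(data | r = 1) = (1/7)(6/6)(5/5)(4/4)(3/3) = 1/7; P(data | r = 2) = (2/7)(5/6)(4/5)(3/4)(2/3) = 2/21; P(data | r = 3) = (3/7)(4/6)(3/5)(2/4)(1/3) = 1/35; P(data | r = 5) = (5/7)(2/6)(1/5)(0/4) = 0.
The prior-weighted likelihoods are 1/10 · 1/7 = 1/70, 3/10 · 2/21 = 1/35, 2/5 · 1/35 = 2/175, 1/5 · 0 = 0; with total 19/350.
Normalising, the posterior is P(r = 1 | data) = 5/19, P(r = 2 | data) = 10/19, P(r = 3 | data) = 4/19, P(r = 5 | data) = 0.
Averaging over the posterior, P(green next | data) = (1)(5/19) + (1/2)(10/19) + (0)(4/19) = 10/19.

0.5263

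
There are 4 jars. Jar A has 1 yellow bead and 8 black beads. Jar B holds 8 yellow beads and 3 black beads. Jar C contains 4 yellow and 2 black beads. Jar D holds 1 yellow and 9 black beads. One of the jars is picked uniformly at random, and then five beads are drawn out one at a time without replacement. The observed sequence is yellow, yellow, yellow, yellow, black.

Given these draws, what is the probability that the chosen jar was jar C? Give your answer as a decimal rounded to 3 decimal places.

0.423

For each hypothesis, P(data | H) works out to: P(data | jar A) = (1/9)(0/8) = 0; P(data | jar B) = (8/11)(7/10)(6/9)(5/8)(3/7) = 1/11; P(data | jar C) = (4/6)(3/5)(2/4)(1/3)(2/2) = 1/15; P(data | jar D) = (1/10)(0/9) = 0.
Multiplying each by its prior: 1/4 · 0 = 0, 1/4 · 1/11 = 1/44, 1/4 · 1/15 = 1/60, 1/4 · 0 = 0; summing to 13/330.
By Bayes' rule, P(jar C | data) = (1/60) / (13/330) = 11/26.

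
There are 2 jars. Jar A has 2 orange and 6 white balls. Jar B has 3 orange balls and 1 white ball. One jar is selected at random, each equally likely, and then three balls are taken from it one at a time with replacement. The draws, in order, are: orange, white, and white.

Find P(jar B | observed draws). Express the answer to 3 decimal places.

Under each hypothesis, the probability of the observed sequence is: P(data | jar A) = (2/8)(6/8)(6/8) = 9/64; P(data | jar B) = (3/4)(1/4)(1/4) = 3/64.
Multiplying each by its prior: 1/2 · 9/64 = 9/128, 1/2 · 3/64 = 3/128; summing to 3/32.
Hence P(jar B | data) = (3/128) / (3/32) = 1/4.

0.250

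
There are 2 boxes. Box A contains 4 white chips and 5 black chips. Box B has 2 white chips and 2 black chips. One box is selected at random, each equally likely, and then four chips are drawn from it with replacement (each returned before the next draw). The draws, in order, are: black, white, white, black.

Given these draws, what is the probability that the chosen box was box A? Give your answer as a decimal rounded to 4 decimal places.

The likelihood of the observed sequence under each hypothesis: P(data | box A) = (5/9)(4/9)(4/9)(5/9) = 0.060966; P(data | box B) = (2/4)(2/4)(2/4)(2/4) = 0.0625.
Multiplying each by its prior: 1/2 · 0.060966 = 0.030483, 1/2 · 0.0625 = 0.03125; summing to 0.061733.
Hence P(box A | data) = (0.030483) / (0.061733) = 0.49379.

0.4938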